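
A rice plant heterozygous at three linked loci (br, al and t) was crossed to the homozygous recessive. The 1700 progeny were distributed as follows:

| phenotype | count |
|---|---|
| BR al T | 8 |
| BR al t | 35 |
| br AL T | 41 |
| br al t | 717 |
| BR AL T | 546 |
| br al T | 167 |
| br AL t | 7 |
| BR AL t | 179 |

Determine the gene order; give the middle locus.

The two most frequent reciprocal classes, br al t and BR AL T, are the parental types, so the F1 was br al t / BR AL T.
The two rarest classes, br AL t and BR al T, are the double crossovers. Comparing them with the parentals, only the al allele has switched, so al is the middle locus and the order is br – al – t.

al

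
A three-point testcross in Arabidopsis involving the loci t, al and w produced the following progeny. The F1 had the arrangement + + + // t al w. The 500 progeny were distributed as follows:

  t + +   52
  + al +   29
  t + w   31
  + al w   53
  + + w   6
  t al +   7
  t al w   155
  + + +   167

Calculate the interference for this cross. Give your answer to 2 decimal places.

0.25

The two rarest classes, + + w and t al +, are the double crossovers. Comparing them with the parentals, only the w allele has switched, so w is the middle locus and the order is t – w – al.
t–w: (105 + 13)/500 = 0.2360; w–al: (60 + 13)/500 = 0.1460.
Expected DCO frequency = 0.2360 × 0.1460 ≈ 0.03446; observed = 13/500 ≈ 0.02600.
Coefficient of coincidence = 0.02600/0.03446 ≈ 0.75; interference = 1 − 0.75 = 0.25.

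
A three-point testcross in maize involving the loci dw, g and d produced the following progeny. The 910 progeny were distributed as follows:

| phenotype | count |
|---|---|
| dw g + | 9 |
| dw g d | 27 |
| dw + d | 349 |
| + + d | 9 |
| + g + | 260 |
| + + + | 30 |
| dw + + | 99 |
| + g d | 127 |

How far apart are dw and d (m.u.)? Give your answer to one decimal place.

26.8 m.u.

The two most frequent reciprocal classes, + g + and dw + d, are the parental types, so the F1 was + g + / dw + d.
The two rarest classes, dw g + and + + d, are the double crossovers. Comparing them with the parentals, only the dw allele has switched, so dw is the middle locus and the order is d – dw – g.
Crossovers in the d–dw interval produce the single-crossover classes + g d and dw + + (127 + 99 = 226) plus the double crossovers (18).
RF(d–dw) = (226 + 18) / 910 = 244/910 = 0.2681 → 26.8 m.u.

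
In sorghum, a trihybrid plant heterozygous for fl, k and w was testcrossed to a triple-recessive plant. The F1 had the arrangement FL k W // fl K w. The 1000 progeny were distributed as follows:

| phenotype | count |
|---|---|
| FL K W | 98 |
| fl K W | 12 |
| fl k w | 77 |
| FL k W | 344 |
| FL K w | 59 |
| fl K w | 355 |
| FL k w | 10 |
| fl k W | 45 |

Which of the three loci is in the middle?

The two rarest classes, FL k w and fl K W, are the double crossovers. Comparing them with the parentals, only the w allele has switched, so w is the middle locus and the order is k – w – fl.

w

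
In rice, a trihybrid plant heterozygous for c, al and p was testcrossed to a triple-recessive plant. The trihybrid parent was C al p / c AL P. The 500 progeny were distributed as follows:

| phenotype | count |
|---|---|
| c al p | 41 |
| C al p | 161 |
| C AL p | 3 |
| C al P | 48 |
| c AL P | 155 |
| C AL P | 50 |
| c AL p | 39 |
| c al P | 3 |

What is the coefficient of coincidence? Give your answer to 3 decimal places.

0.333

The two rarest classes, C AL p and c al P, are the double crossovers. Comparing them with the parentals, only the al allele has switched, so al is the middle locus and the order is c – al – p.
c–al: (91 + 6)/500 = 0.1940; al–p: (87 + 6)/500 = 0.1860.
Expected DCO frequency = 0.1940 × 0.1860 ≈ 0.03608; observed = 6/500 ≈ 0.01200.
Coefficient of coincidence = 0.01200/0.03608 ≈ 0.333.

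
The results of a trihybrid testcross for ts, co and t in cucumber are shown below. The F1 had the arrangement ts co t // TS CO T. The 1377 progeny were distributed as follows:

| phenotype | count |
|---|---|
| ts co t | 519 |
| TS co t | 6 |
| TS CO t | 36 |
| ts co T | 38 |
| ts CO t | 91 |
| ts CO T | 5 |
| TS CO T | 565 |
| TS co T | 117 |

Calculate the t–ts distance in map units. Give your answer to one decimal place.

The two rarest classes, TS co t and ts CO T, are the double crossovers. Comparing them with the parentals, only the ts allele has switched, so ts is the middle locus and the order is co – ts – t.
Crossovers in the ts–t interval produce the single-crossover classes ts co T and TS CO t (38 + 36 = 74) plus the double crossovers (11).
RF(ts–t) = (74 + 11) / 1377 = 85/1377 = 0.0617 → 6.2 map units.

6.2 map units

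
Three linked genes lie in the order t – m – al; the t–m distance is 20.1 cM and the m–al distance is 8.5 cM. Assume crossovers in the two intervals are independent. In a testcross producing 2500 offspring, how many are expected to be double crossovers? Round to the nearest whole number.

43

Map distances give recombination frequencies of 0.201 and 0.085 for the two intervals.
With no interference, expected double-crossover frequency = 0.201 × 0.085 = 0.01709.
Expected number = 0.01709 × 2500 = 42.71 ≈ 43.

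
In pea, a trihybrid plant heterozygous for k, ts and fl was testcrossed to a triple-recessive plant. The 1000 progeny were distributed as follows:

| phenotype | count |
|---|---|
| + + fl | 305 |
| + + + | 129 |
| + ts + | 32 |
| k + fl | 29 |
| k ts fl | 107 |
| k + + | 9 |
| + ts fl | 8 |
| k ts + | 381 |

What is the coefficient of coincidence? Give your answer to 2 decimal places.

0.86

The two most frequent reciprocal classes, + + fl and k ts +, are the parental types, so the F1 was + + fl / k ts +.
The two rarest classes, + ts fl and k + +, are the double crossovers. Comparing them with the parentals, only the ts allele has switched, so ts is the middle locus and the order is fl – ts – k.
fl–ts: (236 + 17)/1000 = 0.2530; ts–k: (61 + 17)/1000 = 0.0780.
Expected DCO frequency = 0.2530 × 0.0780 ≈ 0.01973; observed = 17/1000 ≈ 0.01700.
Coefficient of coincidence = 0.01700/0.01973 ≈ 0.86.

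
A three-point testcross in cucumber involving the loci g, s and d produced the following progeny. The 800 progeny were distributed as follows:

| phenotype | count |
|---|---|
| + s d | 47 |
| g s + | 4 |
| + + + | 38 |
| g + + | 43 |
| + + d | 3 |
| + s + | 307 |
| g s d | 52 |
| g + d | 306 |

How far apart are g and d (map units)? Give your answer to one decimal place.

The two most frequent reciprocal classes, g + d and + s +, are the parental types, so the F1 was g + d / + s +.
The two rarest classes, + + d and g s +, are the double crossovers. Comparing them with the parentals, only the g allele has switched, so g is the middle locus and the order is s – g – d.
Crossovers in the g–d interval produce the single-crossover classes g + + and + s d (43 + 47 = 90) plus the double crossovers (7).
RF(g–d) = (90 + 7) / 800 = 97/800 = 0.1212 → 12.1 map units.

12.1 map units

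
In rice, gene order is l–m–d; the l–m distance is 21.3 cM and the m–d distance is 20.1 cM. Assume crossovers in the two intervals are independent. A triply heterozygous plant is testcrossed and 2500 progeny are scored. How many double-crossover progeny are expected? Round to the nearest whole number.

Map distances give recombination frequencies of 0.213 and 0.201 for the two intervals.
With no interference, expected double-crossover frequency = 0.213 × 0.201 = 0.04281.
Expected number = 0.04281 × 2500 = 107.03 ≈ 107.

107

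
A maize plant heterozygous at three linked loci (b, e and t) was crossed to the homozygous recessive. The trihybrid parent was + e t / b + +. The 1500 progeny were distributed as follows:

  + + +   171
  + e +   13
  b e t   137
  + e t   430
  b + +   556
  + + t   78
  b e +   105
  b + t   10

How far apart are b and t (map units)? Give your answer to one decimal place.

The two rarest classes, + e + and b + t, are the double crossovers. Comparing them with the parentals, only the t allele has switched, so t is the middle locus and the order is e – t – b.
Crossovers in the t–b interval produce the single-crossover classes b e t and + + + (137 + 171 = 308) plus the double crossovers (23).
RF(t–b) = (308 + 23) / 1500 = 331/1500 = 0.2207 → 22.1 map units.

22.1 map units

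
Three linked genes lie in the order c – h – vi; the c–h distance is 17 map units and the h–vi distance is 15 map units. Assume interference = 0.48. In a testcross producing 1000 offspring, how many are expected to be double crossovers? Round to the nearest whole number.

13

Map distances give recombination frequencies of 0.170 and 0.150 for the two intervals.
With interference 0.48 (so coincidence = 0.52), expected double-crossover frequency = 0.170 × 0.150 × 0.52 = 0.01326.
Expected number = 0.01326 × 1000 = 13.26 ≈ 13.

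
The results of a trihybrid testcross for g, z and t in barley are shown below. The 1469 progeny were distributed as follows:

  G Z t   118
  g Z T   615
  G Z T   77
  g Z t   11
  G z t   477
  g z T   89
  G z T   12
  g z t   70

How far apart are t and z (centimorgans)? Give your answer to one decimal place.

The two most frequent reciprocal classes, g Z T and G z t, are the parental types, so the F1 was g Z T / G z t.
The two rarest classes, g Z t and G z T, are the double crossovers. Comparing them with the parentals, only the t allele has switched, so t is the middle locus and the order is z – t – g.
Crossovers in the z–t interval produce the single-crossover classes g z T and G Z t (89 + 118 = 207) plus the double crossovers (23).
RF(z–t) = (207 + 23) / 1469 = 230/1469 = 0.1566 → 15.7 centimorgans.

15.7 centimorgans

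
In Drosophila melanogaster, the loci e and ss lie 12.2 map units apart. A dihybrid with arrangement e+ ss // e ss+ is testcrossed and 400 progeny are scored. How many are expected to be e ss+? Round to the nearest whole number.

A map distance of 12.2 map units corresponds to a recombination frequency of 0.122.
The F1 is e+ ss / e ss+, so e ss+ is a parental gamete class with expected frequency (1 − r)/2 = 0.878/2 = 0.4390.
Expected number = 0.4390 × 400 = 175.60 ≈ 176.

176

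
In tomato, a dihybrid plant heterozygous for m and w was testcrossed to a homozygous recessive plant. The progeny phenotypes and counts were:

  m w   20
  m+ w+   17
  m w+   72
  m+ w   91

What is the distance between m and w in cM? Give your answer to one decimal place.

18.5 cM

The two most frequent classes, m+ w (91) and m w+ (72), are the parental types, so the F1 was m+ w / m w+.
The recombinant classes are m+ w+ and m w: 17 + 20 = 37.
Recombination frequency = 37/200 = 0.1850 ≈ 18.5%, i.e. 18.5 cM.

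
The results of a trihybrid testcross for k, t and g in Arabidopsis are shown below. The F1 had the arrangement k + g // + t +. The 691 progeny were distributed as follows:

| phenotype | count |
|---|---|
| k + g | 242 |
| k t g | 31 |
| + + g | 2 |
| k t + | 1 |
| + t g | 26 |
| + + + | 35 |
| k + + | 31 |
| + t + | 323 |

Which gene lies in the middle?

The two rarest classes, + + g and k t +, are the double crossovers. Comparing them with the parentals, only the k allele has switched, so k is the middle locus and the order is t – k – g.

k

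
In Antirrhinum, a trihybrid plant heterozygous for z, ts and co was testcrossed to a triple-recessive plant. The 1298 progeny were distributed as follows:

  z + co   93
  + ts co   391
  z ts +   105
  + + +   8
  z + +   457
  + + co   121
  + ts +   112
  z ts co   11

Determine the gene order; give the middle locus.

The two most frequent reciprocal classes, + ts co and z + +, are the parental types, so the F1 was + ts co / z + +.
The two rarest classes, z ts co and + + +, are the double crossovers. Comparing them with the parentals, only the z allele has switched, so z is the middle locus and the order is ts – z – co.

z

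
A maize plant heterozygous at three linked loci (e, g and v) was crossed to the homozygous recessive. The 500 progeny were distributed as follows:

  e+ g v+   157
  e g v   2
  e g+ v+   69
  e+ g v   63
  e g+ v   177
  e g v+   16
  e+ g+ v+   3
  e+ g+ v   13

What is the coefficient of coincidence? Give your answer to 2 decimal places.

0.54

The two most frequent reciprocal classes, e g+ v and e+ g v+, are the parental types, so the F1 was e g+ v / e+ g v+.
The two rarest classes, e g v and e+ g+ v+, are the double crossovers. Comparing them with the parentals, only the g allele has switched, so g is the middle locus and the order is v – g – e.
v–g: (132 + 5)/500 = 0.2740; g–e: (29 + 5)/500 = 0.0680.
Expected DCO frequency = 0.2740 × 0.0680 ≈ 0.01863; observed = 5/500 ≈ 0.01000.
Coefficient of coincidence = 0.01000/0.01863 ≈ 0.54.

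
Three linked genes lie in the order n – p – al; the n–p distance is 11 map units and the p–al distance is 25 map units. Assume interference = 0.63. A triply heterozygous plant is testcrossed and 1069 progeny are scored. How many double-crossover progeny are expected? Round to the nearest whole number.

Map distances give recombination frequencies of 0.110 and 0.250 for the two intervals.
With interference 0.63 (so coincidence = 0.37), expected double-crossover frequency = 0.110 × 0.250 × 0.37 = 0.01018.
Expected number = 0.01018 × 1069 = 10.88 ≈ 11.

11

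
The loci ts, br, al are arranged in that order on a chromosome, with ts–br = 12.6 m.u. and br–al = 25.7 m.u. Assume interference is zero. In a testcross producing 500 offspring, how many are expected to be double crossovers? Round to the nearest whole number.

16

Map distances give recombination frequencies of 0.126 and 0.257 for the two intervals.
With no interference, expected double-crossover frequency = 0.126 × 0.257 = 0.03238.
Expected number = 0.03238 × 500 = 16.19 ≈ 16.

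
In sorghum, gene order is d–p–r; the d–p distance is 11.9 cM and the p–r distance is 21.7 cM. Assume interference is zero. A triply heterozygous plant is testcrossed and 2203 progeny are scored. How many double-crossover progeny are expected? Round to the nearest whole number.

Map distances give recombination frequencies of 0.119 and 0.217 for the two intervals.
With no interference, expected double-crossover frequency = 0.119 × 0.217 = 0.02582.
Expected number = 0.02582 × 2203 = 56.89 ≈ 57.

57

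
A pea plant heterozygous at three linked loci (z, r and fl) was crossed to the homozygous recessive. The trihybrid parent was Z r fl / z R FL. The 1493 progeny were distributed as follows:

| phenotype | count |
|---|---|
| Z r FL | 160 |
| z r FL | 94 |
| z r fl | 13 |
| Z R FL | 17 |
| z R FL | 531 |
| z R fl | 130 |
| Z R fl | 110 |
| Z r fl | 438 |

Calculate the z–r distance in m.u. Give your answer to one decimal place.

15.7 m.u.

The two rarest classes, z r fl and Z R FL, are the double crossovers. Comparing them with the parentals, only the z allele has switched, so z is the middle locus and the order is r – z – fl.
Crossovers in the r–z interval produce the single-crossover classes Z R fl and z r FL (110 + 94 = 204) plus the double crossovers (30).
RF(r–z) = (204 + 30) / 1493 = 234/1493 = 0.1567 → 15.7 m.u.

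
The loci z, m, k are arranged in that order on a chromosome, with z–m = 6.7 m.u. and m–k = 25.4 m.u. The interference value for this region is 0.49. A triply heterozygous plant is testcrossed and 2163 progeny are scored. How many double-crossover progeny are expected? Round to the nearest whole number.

19

Map distances give recombination frequencies of 0.067 and 0.254 for the two intervals.
With interference 0.49 (so coincidence = 0.51), expected double-crossover frequency = 0.067 × 0.254 × 0.51 = 0.00868.
Expected number = 0.00868 × 2163 = 18.77 ≈ 19.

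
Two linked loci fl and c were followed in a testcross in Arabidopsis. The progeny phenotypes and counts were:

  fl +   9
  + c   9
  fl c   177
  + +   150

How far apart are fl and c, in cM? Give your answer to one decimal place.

5.2 cM

The two most frequent classes, + + (150) and fl c (177), are the parental types, so the F1 was + + / fl c.
The recombinant classes are + c and fl +: 9 + 9 = 18.
Recombination frequency = 18/345 = 0.0522 ≈ 5.2%, i.e. 5.2 cM.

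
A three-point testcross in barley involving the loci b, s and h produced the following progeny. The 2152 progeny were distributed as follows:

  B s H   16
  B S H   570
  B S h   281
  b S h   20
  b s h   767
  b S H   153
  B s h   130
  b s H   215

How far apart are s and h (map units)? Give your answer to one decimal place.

24.7 map units

The two most frequent reciprocal classes, B S H and b s h, are the parental types, so the F1 was B S H / b s h.
The two rarest classes, B s H and b S h, are the double crossovers. Comparing them with the parentals, only the s allele has switched, so s is the middle locus and the order is h – s – b.
Crossovers in the h–s interval produce the single-crossover classes B S h and b s H (281 + 215 = 496) plus the double crossovers (36).
RF(h–s) = (496 + 36) / 2152 = 532/2152 = 0.2472 → 24.7 map units.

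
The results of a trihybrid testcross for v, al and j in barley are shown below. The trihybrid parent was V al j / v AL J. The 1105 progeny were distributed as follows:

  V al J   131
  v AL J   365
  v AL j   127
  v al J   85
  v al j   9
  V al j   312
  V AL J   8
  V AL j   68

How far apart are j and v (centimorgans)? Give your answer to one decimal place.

24.9 centimorgans

The two rarest classes, v al j and V AL J, are the double crossovers. Comparing them with the parentals, only the v allele has switched, so v is the middle locus and the order is al – v – j.
Crossovers in the v–j interval produce the single-crossover classes V al J and v AL j (131 + 127 = 258) plus the double crossovers (17).
RF(v–j) = (258 + 17) / 1105 = 275/1105 = 0.2489 → 24.9 centimorgans.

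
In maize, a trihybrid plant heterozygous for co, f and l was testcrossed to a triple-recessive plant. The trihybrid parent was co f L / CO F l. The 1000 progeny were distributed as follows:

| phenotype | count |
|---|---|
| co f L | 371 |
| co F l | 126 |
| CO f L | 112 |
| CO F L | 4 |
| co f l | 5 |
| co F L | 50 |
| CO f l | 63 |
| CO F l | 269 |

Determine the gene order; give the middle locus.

The two rarest classes, co f l and CO F L, are the double crossovers. Comparing them with the parentals, only the l allele has switched, so l is the middle locus and the order is co – l – f.

l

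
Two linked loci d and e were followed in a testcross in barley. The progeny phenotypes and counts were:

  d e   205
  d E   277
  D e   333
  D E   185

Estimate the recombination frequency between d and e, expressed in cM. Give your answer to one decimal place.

The two most frequent classes, D e (333) and d E (277), are the parental types, so the F1 was D e / d E.
The recombinant classes are D E and d e: 185 + 205 = 390.
Recombination frequency = 390/1000 = 0.3900 ≈ 39.0%, i.e. 39.0 cM.

39.0 cM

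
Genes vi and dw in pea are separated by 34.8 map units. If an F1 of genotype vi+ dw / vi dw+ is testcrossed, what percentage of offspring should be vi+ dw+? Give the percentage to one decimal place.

A map distance of 34.8 map units corresponds to a recombination frequency of 0.348.
The F1 is vi+ dw / vi dw+, so vi+ dw+ is a recombinant gamete class with expected frequency r/2 = 0.348/2 = 0.1740.
That is 0.1740 = 17.4% of the progeny.

17.4%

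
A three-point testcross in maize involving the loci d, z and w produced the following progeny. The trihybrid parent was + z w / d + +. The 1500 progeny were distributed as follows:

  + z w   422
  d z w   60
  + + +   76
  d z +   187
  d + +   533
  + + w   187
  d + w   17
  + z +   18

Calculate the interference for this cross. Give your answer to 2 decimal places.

The two rarest classes, + z + and d + w, are the double crossovers. Comparing them with the parentals, only the w allele has switched, so w is the middle locus and the order is z – w – d.
z–w: (374 + 35)/1500 = 0.2727; w–d: (136 + 35)/1500 = 0.1140.
Expected DCO frequency = 0.2727 × 0.1140 ≈ 0.03109; observed = 35/1500 ≈ 0.02333.
Coefficient of coincidence = 0.02333/0.03109 ≈ 0.75; interference = 1 − 0.75 = 0.25.

0.25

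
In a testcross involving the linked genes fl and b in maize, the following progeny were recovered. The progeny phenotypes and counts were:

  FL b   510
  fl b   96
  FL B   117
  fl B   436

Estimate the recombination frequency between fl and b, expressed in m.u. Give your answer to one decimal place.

The two most frequent classes, FL b (510) and fl B (436), are the parental types, so the F1 was FL b / fl B.
The recombinant classes are FL B and fl b: 117 + 96 = 213.
Recombination frequency = 213/1159 = 0.1838 ≈ 18.4%, i.e. 18.4 m.u.

18.4 m.u.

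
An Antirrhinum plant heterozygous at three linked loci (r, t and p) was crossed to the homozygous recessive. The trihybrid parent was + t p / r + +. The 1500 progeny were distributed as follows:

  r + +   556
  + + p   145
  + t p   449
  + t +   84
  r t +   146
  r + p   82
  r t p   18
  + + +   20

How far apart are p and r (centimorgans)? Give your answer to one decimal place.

The two rarest classes, r t p and + + +, are the double crossovers. Comparing them with the parentals, only the r allele has switched, so r is the middle locus and the order is t – r – p.
Crossovers in the r–p interval produce the single-crossover classes + t + and r + p (84 + 82 = 166) plus the double crossovers (38).
RF(r–p) = (166 + 38) / 1500 = 204/1500 = 0.1360 → 13.6 centimorgans.

13.6 centimorgans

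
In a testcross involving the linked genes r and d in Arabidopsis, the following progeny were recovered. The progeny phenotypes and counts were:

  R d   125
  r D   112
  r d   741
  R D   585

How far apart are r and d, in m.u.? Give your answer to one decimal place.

The two most frequent classes, R D (585) and r d (741), are the parental types, so the F1 was R D / r d.
The recombinant classes are R d and r D: 125 + 112 = 237.
Recombination frequency = 237/1563 = 0.1516 ≈ 15.2%, i.e. 15.2 m.u.

15.2 m.u.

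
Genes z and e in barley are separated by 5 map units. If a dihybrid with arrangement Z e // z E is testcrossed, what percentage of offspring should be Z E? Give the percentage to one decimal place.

A map distance of 5 map units corresponds to a recombination frequency of 0.050.
The F1 is Z e / z E, so Z E is a recombinant gamete class with expected frequency r/2 = 0.050/2 = 0.0250.
That is 0.0250 = 2.5% of the progeny.

2.5%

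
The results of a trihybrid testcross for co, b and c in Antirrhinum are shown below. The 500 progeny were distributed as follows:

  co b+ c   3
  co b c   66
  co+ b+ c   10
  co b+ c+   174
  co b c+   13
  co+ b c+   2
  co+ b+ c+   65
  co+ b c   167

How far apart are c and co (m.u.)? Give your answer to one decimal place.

The two most frequent reciprocal classes, co+ b c and co b+ c+, are the parental types, so the F1 was co+ b c / co b+ c+.
The two rarest classes, co+ b c+ and co b+ c, are the double crossovers. Comparing them with the parentals, only the c allele has switched, so c is the middle locus and the order is b – c – co.
Crossovers in the c–co interval produce the single-crossover classes co b c and co+ b+ c+ (66 + 65 = 131) plus the double crossovers (5).
RF(c–co) = (131 + 5) / 500 = 136/500 = 0.2720 → 27.2 m.u.

27.2 m.u.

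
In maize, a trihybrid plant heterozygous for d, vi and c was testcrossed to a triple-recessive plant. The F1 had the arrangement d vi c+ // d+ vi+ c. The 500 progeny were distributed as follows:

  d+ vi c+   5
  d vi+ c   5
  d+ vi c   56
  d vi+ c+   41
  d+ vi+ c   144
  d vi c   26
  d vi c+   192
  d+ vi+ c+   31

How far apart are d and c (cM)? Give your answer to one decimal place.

The two rarest classes, d+ vi c+ and d vi+ c, are the double crossovers. Comparing them with the parentals, only the d allele has switched, so d is the middle locus and the order is c – d – vi.
Crossovers in the c–d interval produce the single-crossover classes d vi c and d+ vi+ c+ (26 + 31 = 57) plus the double crossovers (10).
RF(c–d) = (57 + 10) / 500 = 67/500 = 0.1340 → 13.4 cM.

13.4 cM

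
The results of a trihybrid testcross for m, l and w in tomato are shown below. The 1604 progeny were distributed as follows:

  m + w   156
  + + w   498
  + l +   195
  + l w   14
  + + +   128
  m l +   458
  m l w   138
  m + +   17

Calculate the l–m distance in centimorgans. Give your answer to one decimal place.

The two most frequent reciprocal classes, m l + and + + w, are the parental types, so the F1 was m l + / + + w.
The two rarest classes, m + + and + l w, are the double crossovers. Comparing them with the parentals, only the l allele has switched, so l is the middle locus and the order is w – l – m.
Crossovers in the l–m interval produce the single-crossover classes + l + and m + w (195 + 156 = 351) plus the double crossovers (31).
RF(l–m) = (351 + 31) / 1604 = 382/1604 = 0.2382 → 23.8 centimorgans.

23.8 centimorgans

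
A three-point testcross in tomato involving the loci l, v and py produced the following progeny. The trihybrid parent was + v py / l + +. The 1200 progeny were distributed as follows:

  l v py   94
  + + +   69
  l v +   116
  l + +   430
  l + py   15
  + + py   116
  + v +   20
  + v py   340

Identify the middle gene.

The two rarest classes, + v + and l + py, are the double crossovers. Comparing them with the parentals, only the py allele has switched, so py is the middle locus and the order is l – py – v.

py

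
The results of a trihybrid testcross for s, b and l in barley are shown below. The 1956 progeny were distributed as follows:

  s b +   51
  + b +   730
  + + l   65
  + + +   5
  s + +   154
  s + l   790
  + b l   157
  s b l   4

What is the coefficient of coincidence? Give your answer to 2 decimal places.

The two most frequent reciprocal classes, s + l and + b +, are the parental types, so the F1 was s + l / + b +.
The two rarest classes, s b l and + + +, are the double crossovers. Comparing them with the parentals, only the b allele has switched, so b is the middle locus and the order is l – b – s.
l–b: (311 + 9)/1956 = 0.1636; b–s: (116 + 9)/1956 = 0.0639.
Expected DCO frequency = 0.1636 × 0.0639 ≈ 0.01045; observed = 9/1956 ≈ 0.00460.
Coefficient of coincidence = 0.00460/0.01045 ≈ 0.44.

0.44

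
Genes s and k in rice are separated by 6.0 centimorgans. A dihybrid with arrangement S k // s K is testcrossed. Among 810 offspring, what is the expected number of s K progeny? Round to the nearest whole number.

381

A map distance of 6.0 centimorgans corresponds to a recombination frequency of 0.060.
The F1 is S k / s K, so s K is a parental gamete class with expected frequency (1 − r)/2 = 0.940/2 = 0.4700.
Expected number = 0.4700 × 810 = 380.70 ≈ 381.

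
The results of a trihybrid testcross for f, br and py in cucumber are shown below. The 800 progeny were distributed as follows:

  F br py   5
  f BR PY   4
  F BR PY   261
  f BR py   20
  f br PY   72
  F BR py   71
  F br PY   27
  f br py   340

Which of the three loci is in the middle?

The two most frequent reciprocal classes, f br py and F BR PY, are the parental types, so the F1 was f br py / F BR PY.
The two rarest classes, F br py and f BR PY, are the double crossovers. Comparing them with the parentals, only the f allele has switched, so f is the middle locus and the order is py – f – br.

f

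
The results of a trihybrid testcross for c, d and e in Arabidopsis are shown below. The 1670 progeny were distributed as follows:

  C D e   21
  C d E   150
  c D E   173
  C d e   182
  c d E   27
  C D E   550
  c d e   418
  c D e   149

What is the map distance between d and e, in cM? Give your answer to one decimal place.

20.8 cM

The two most frequent reciprocal classes, C D E and c d e, are the parental types, so the F1 was C D E / c d e.
The two rarest classes, C D e and c d E, are the double crossovers. Comparing them with the parentals, only the e allele has switched, so e is the middle locus and the order is d – e – c.
Crossovers in the d–e interval produce the single-crossover classes C d E and c D e (150 + 149 = 299) plus the double crossovers (48).
RF(d–e) = (299 + 48) / 1670 = 347/1670 = 0.2078 → 20.8 cM.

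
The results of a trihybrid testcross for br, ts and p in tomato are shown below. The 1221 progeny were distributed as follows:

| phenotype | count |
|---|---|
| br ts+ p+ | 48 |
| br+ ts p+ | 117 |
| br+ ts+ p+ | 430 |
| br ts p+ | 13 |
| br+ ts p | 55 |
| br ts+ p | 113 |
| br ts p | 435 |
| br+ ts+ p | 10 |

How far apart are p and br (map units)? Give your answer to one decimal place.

10.3 map units

The two most frequent reciprocal classes, br+ ts+ p+ and br ts p, are the parental types, so the F1 was br+ ts+ p+ / br ts p.
The two rarest classes, br+ ts+ p and br ts p+, are the double crossovers. Comparing them with the parentals, only the p allele has switched, so p is the middle locus and the order is ts – p – br.
Crossovers in the p–br interval produce the single-crossover classes br ts+ p+ and br+ ts p (48 + 55 = 103) plus the double crossovers (23).
RF(p–br) = (103 + 23) / 1221 = 126/1221 = 0.1032 → 10.3 map units.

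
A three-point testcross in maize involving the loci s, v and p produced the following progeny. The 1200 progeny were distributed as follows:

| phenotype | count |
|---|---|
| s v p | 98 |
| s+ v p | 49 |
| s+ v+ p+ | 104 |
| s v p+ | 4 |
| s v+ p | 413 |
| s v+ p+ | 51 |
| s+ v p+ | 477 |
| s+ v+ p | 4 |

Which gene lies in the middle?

The two most frequent reciprocal classes, s+ v p+ and s v+ p, are the parental types, so the F1 was s+ v p+ / s v+ p.
The two rarest classes, s v p+ and s+ v+ p, are the double crossovers. Comparing them with the parentals, only the s allele has switched, so s is the middle locus and the order is v – s – p.

s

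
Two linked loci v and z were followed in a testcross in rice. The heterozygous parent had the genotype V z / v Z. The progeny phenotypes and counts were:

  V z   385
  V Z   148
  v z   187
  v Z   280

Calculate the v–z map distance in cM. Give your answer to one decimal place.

33.5 cM

The recombinant classes are V Z and v z: 148 + 187 = 335.
Recombination frequency = 335/1000 = 0.3350 ≈ 33.5%, i.e. 33.5 cM.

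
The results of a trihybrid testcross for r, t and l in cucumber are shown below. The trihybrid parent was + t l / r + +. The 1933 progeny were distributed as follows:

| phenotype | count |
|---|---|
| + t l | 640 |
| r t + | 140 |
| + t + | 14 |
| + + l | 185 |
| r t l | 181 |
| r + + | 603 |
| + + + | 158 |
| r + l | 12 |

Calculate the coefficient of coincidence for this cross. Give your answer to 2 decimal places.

The two rarest classes, + t + and r + l, are the double crossovers. Comparing them with the parentals, only the l allele has switched, so l is the middle locus and the order is t – l – r.
t–l: (325 + 26)/1933 = 0.1816; l–r: (339 + 26)/1933 = 0.1888.
Expected DCO frequency = 0.1816 × 0.1888 ≈ 0.03429; observed = 26/1933 ≈ 0.01345.
Coefficient of coincidence = 0.01345/0.03429 ≈ 0.39.

0.39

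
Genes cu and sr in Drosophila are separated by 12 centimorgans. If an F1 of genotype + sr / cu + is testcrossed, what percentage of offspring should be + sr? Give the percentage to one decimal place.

44.0%

A map distance of 12 centimorgans corresponds to a recombination frequency of 0.120.
The F1 is + sr / cu +, so + sr is a parental gamete class with expected frequency (1 − r)/2 = 0.880/2 = 0.4400.
That is 0.4400 = 44.0% of the progeny.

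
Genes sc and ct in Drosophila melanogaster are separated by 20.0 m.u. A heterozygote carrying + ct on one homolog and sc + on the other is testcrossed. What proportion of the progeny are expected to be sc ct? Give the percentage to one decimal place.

A map distance of 20.0 m.u. corresponds to a recombination frequency of 0.200.
The F1 is + ct / sc +, so sc ct is a recombinant gamete class with expected frequency r/2 = 0.200/2 = 0.1000.
That is 0.1000 = 10.0% of the progeny.

10.0%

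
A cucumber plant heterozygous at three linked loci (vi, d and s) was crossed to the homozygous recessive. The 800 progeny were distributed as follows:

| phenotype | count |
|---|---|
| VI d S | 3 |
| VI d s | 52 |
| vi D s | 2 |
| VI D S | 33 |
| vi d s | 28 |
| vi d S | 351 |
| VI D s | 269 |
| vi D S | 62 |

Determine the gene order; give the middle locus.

vi

The two most frequent reciprocal classes, VI D s and vi d S, are the parental types, so the F1 was VI D s / vi d S.
The two rarest classes, vi D s and VI d S, are the double crossovers. Comparing them with the parentals, only the vi allele has switched, so vi is the middle locus and the order is d – vi – s.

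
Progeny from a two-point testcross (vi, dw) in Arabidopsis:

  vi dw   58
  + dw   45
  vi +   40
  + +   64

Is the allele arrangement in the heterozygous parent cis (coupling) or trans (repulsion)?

The two most frequent classes are + + (64) and vi dw (58); these are the parental (non-recombinant) types.
So the F1 carried + + on one chromosome and vi dw on the other — the recessive alleles are on the same chromosome (cis / coupling).

cis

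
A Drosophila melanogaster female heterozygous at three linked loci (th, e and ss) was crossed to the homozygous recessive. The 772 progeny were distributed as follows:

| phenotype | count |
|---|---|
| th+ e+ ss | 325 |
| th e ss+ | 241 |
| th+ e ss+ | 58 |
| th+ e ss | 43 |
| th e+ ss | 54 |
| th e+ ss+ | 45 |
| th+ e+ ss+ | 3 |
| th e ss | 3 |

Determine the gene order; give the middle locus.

ss

The two most frequent reciprocal classes, th e ss+ and th+ e+ ss, are the parental types, so the F1 was th e ss+ / th+ e+ ss.
The two rarest classes, th e ss and th+ e+ ss+, are the double crossovers. Comparing them with the parentals, only the ss allele has switched, so ss is the middle locus and the order is th – ss – e.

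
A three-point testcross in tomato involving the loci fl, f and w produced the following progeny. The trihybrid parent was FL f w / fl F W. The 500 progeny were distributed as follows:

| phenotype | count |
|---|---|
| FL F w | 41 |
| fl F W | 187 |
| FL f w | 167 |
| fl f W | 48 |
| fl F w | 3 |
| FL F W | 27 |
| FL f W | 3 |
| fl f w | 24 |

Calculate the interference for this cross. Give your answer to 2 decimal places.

The two rarest classes, FL f W and fl F w, are the double crossovers. Comparing them with the parentals, only the w allele has switched, so w is the middle locus and the order is fl – w – f.
fl–w: (51 + 6)/500 = 0.1140; w–f: (89 + 6)/500 = 0.1900.
Expected DCO frequency = 0.1140 × 0.1900 ≈ 0.02166; observed = 6/500 ≈ 0.01200.
Coefficient of coincidence = 0.01200/0.02166 ≈ 0.55; interference = 1 − 0.55 = 0.45.

0.45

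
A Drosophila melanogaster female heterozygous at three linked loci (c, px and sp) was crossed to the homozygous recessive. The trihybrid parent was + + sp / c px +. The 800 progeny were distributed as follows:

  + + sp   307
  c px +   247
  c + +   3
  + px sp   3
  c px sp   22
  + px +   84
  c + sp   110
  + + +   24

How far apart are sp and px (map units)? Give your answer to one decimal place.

6.5 map units

The two rarest classes, + px sp and c + +, are the double crossovers. Comparing them with the parentals, only the px allele has switched, so px is the middle locus and the order is sp – px – c.
Crossovers in the sp–px interval produce the single-crossover classes + + + and c px sp (24 + 22 = 46) plus the double crossovers (6).
RF(sp–px) = (46 + 6) / 800 = 52/800 = 0.0650 → 6.5 map units.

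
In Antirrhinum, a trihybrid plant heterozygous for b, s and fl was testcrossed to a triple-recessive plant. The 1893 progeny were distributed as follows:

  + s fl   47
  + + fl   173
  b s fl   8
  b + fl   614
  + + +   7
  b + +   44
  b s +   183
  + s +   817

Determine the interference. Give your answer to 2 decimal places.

The two most frequent reciprocal classes, b + fl and + s +, are the parental types, so the F1 was b + fl / + s +.
The two rarest classes, b s fl and + + +, are the double crossovers. Comparing them with the parentals, only the s allele has switched, so s is the middle locus and the order is fl – s – b.
fl–s: (91 + 15)/1893 = 0.0560; s–b: (356 + 15)/1893 = 0.1960.
Expected DCO frequency = 0.0560 × 0.1960 ≈ 0.01098; observed = 15/1893 ≈ 0.00792.
Coefficient of coincidence = 0.00792/0.01098 ≈ 0.72; interference = 1 − 0.72 = 0.28.

0.28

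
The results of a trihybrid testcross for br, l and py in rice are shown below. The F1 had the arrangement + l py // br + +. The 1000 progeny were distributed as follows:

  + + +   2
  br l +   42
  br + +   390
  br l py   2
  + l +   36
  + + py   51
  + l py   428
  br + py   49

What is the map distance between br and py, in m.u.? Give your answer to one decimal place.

8.9 m.u.

The two rarest classes, br l py and + + +, are the double crossovers. Comparing them with the parentals, only the br allele has switched, so br is the middle locus and the order is l – br – py.
Crossovers in the br–py interval produce the single-crossover classes + l + and br + py (36 + 49 = 85) plus the double crossovers (4).
RF(br–py) = (85 + 4) / 1000 = 89/1000 = 0.0890 → 8.9 m.u.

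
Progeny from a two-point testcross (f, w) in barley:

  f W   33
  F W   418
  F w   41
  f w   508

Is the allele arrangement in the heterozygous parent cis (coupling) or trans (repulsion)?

The two most frequent classes are F W (418) and f w (508); these are the parental (non-recombinant) types.
So the F1 carried F W on one chromosome and f w on the other — the recessive alleles are on the same chromosome (cis / coupling).

cis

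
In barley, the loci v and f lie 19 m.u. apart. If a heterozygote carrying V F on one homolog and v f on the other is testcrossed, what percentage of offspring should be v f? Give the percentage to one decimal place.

40.5%

A map distance of 19 m.u. corresponds to a recombination frequency of 0.190.
The F1 is V F / v f, so v f is a parental gamete class with expected frequency (1 − r)/2 = 0.810/2 = 0.4050.
That is 0.4050 = 40.5% of the progeny.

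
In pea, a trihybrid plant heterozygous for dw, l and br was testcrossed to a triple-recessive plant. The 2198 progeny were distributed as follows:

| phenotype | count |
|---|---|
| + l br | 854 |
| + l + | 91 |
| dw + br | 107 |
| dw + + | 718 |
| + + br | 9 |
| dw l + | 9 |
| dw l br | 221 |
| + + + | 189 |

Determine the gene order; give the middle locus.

The two most frequent reciprocal classes, + l br and dw + +, are the parental types, so the F1 was + l br / dw + +.
The two rarest classes, + + br and dw l +, are the double crossovers. Comparing them with the parentals, only the l allele has switched, so l is the middle locus and the order is br – l – dw.

l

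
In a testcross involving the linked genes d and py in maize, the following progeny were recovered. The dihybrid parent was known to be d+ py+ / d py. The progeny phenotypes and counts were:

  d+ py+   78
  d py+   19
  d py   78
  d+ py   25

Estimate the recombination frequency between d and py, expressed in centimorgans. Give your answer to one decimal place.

22.0 centimorgans

The recombinant classes are d+ py and d py+: 25 + 19 = 44.
Recombination frequency = 44/200 = 0.2200 ≈ 22.0%, i.e. 22.0 centimorgans.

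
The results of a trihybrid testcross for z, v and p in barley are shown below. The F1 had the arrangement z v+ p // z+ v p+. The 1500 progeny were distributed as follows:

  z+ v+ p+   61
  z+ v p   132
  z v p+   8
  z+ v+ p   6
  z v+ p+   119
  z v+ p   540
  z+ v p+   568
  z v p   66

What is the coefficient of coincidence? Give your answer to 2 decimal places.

The two rarest classes, z+ v+ p and z v p+, are the double crossovers. Comparing them with the parentals, only the z allele has switched, so z is the middle locus and the order is v – z – p.
v–z: (127 + 14)/1500 = 0.0940; z–p: (251 + 14)/1500 = 0.1767.
Expected DCO frequency = 0.0940 × 0.1767 ≈ 0.01661; observed = 14/1500 ≈ 0.00933.
Coefficient of coincidence = 0.00933/0.01661 ≈ 0.56.

0.56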